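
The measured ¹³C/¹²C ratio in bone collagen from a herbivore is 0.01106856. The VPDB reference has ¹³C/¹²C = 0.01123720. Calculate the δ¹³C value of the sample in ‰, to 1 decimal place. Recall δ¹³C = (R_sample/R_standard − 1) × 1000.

δ¹³C = (R_sample / R_standard − 1) × 1000
R_sample / R_standard = 0.01106856 / 0.01123720 = 0.984993
δ¹³C = (0.984993 − 1) × 1000 = -15.01‰

-15.0‰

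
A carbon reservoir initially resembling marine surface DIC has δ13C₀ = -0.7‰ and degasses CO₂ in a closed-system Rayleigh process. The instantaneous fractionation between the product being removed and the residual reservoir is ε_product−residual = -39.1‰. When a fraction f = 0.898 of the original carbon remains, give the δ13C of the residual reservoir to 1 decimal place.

Rayleigh residual: δ_res = (δ₀ + 1000)·f^(α−1) − 1000
α = ε/1000 + 1 = 0.96090, so α − 1 = -0.03910
f^(α−1) = 0.898^(-0.03910) = 1.004215
δ_res = (-0.7 + 1000) × 1.004215 − 1000 = 1003.512 − 1000 = 3.51‰

3.5‰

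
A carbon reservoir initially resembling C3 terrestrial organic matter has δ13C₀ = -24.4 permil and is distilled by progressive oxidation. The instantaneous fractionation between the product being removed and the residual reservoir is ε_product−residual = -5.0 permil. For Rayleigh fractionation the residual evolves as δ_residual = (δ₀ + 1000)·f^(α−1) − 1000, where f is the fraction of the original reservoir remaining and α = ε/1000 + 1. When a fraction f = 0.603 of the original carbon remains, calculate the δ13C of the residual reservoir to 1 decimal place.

Rayleigh residual: δ_res = (δ₀ + 1000)·f^(α−1) − 1000
α = ε/1000 + 1 = 0.99500, so α − 1 = -0.00500
f^(α−1) = 0.603^(-0.00500) = 1.002532
δ_res = (-24.4 + 1000) × 1.002532 − 1000 = 978.071 − 1000 = -21.93 permil

-21.9 permil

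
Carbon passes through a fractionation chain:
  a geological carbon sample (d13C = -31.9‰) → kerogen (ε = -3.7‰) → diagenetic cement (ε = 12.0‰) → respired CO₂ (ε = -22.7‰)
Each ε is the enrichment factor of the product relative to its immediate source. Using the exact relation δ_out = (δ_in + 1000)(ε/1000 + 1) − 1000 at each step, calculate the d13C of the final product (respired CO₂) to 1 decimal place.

step 1: δ = (-31.90 + 1000)·(-3.7/1000 + 1) − 1000 = -35.48‰
step 2: δ = (-35.48 + 1000)·(12.0/1000 + 1) − 1000 = -23.91‰
step 3: δ = (-23.91 + 1000)·(-22.7/1000 + 1) − 1000 = -46.07‰

-46.1‰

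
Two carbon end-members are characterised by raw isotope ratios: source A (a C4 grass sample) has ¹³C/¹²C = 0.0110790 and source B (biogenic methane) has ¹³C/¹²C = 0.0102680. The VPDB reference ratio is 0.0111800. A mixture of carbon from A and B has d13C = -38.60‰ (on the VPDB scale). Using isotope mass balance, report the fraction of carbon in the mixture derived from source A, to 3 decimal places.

δ_A = (0.0110790/0.0111800 − 1)×1000 = (0.990966 − 1)×1000 = -9.034‰
δ_B = (0.0102680/0.0111800 − 1)×1000 = (0.918426 − 1)×1000 = -81.574‰
f_A = (δ_mix − δ_B)/(δ_A − δ_B) = (-38.60 − (-81.574))/(-9.034 − (-81.574))
f_A = 42.974 / 72.540 = 0.5924

0.592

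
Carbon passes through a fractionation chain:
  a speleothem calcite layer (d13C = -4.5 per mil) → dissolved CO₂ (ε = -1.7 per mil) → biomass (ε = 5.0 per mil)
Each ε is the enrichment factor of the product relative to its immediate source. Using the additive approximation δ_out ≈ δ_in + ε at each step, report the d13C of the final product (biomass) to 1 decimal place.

step 1: δ ≈ -4.5 + (-1.7) = -6.2 per mil
step 2: δ ≈ -6.2 + (5.0) = -1.2 per mil

-1.2 per mil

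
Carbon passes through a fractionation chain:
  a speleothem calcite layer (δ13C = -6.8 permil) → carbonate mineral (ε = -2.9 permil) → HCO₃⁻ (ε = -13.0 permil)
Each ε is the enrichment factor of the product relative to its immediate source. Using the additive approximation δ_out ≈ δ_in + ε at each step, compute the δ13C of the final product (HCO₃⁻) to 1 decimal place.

step 1: δ ≈ -6.8 + (-2.9) = -9.7 permil
step 2: δ ≈ -9.7 + (-13.0) = -22.7 permil

-22.7 permil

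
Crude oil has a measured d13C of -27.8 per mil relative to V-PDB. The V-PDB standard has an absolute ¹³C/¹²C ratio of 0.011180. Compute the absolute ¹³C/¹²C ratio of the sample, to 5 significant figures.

R_sample = R_standard × (d13C/1000 + 1)
R_sample = 0.011180 × (-27.8/1000 + 1) = 0.011180 × 0.972200
R_sample = 0.0108692

0.010869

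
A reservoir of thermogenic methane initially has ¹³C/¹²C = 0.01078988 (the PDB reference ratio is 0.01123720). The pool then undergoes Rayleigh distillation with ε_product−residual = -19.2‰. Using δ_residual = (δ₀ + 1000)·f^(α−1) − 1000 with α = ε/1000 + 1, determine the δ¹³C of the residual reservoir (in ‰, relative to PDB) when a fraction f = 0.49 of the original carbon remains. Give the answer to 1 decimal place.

δ₀ = (0.01078988/0.01123720 − 1)×1000 = (0.960193 − 1)×1000 = -39.807‰
α − 1 = ε/1000 = -0.0192
f^(α−1) = 0.49^(-0.0192) = 1.013791
δ_res = (-39.807 + 1000) × 1.013791 − 1000 = 973.435 − 1000 = -26.57‰

-26.6‰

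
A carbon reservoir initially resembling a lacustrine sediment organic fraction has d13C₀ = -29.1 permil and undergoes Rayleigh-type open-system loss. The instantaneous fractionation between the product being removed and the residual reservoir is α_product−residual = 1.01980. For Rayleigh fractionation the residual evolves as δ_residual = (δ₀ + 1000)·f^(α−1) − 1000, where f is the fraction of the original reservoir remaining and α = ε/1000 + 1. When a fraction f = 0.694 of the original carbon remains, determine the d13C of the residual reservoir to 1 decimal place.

Rayleigh residual: δ_res = (δ₀ + 1000)·f^(α−1) − 1000
α − 1 = 0.01980
f^(α−1) = 0.694^(0.01980) = 0.992793
δ_res = (-29.1 + 1000) × 0.992793 − 1000 = 963.903 − 1000 = -36.10 permil

-36.1 permil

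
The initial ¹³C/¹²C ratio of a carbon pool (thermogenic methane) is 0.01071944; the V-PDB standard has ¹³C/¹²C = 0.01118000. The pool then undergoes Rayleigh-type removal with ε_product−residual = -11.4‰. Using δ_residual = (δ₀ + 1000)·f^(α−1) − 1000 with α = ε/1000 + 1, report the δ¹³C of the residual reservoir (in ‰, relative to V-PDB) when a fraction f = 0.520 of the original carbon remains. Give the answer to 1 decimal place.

-34.0‰

δ₀ = (0.01071944/0.01118000 − 1)×1000 = (0.958805 − 1)×1000 = -41.195‰
α − 1 = ε/1000 = -0.0114
f^(α−1) = 0.520^(-0.0114) = 1.007483
δ_res = (-41.195 + 1000) × 1.007483 − 1000 = 965.979 − 1000 = -34.02‰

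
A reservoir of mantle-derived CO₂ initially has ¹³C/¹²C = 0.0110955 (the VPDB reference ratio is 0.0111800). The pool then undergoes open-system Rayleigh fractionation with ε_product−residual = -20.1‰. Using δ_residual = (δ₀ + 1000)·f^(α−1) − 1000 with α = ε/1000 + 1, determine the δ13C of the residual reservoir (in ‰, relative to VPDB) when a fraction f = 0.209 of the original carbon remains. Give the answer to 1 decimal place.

δ₀ = (0.0110955/0.0111800 − 1)×1000 = (0.992442 − 1)×1000 = -7.558‰
α − 1 = ε/1000 = -0.0201
f^(α−1) = 0.209^(-0.0201) = 1.031965
δ_res = (-7.558 + 1000) × 1.031965 − 1000 = 1024.165 − 1000 = 24.17‰

24.2‰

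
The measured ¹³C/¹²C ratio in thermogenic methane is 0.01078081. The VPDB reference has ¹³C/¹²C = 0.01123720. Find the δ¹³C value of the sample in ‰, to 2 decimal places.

-40.61‰

δ¹³C = (R_sample / R_standard − 1) × 1000
R_sample / R_standard = 0.01078081 / 0.01123720 = 0.959386
δ¹³C = (0.959386 − 1) × 1000 = -40.614‰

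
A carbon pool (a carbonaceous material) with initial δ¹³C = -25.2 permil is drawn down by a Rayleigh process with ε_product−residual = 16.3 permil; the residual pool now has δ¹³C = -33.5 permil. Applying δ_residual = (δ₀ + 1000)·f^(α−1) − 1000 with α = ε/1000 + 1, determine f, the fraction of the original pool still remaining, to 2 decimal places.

α − 1 = ε/1000 = 0.0163
(δ_res + 1000)/(δ₀ + 1000) = (-33.5 + 1000)/(-25.2 + 1000) = 966.5/974.8 = 0.991485
f = 0.991485^(1/0.0163) = exp(ln(0.991485)/0.0163) = exp(-0.00855/0.0163)
f = exp(-0.5246) = 0.5918

0.59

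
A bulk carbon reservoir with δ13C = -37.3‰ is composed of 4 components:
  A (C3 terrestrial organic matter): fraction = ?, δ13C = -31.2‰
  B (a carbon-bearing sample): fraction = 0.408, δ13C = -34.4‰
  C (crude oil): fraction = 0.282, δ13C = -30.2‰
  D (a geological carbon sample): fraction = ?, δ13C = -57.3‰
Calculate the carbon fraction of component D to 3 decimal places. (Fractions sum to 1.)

0.194

Let f_D and f_A be the unknown fractions; fractions sum to 1 so f_D + f_A = 0.310.
Mass balance: Σ fᵢ·δᵢ = δ_bulk ⇒ f_D·(-57.3) + f_A·(-31.2) = -37.3 − (-22.552) = -14.748
Substitute f_A = 0.310 − f_D:
f_D·(-57.3 − -31.2) = -14.748 − 0.310×(-31.2) = -5.076
f_D = -5.076 / -26.1 = 0.1945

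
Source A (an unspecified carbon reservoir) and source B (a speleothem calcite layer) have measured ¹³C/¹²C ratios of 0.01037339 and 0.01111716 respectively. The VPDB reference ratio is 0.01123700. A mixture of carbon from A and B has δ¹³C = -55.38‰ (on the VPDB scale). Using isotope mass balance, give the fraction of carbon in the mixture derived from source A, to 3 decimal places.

δ_A = (0.01037339/0.01123700 − 1)×1000 = (0.923146 − 1)×1000 = -76.854‰
δ_B = (0.01111716/0.01123700 − 1)×1000 = (0.989335 − 1)×1000 = -10.665‰
f_A = (δ_mix − δ_B)/(δ_A − δ_B) = (-55.38 − (-10.665))/(-76.854 − (-10.665))
f_A = -44.715 / -66.189 = 0.6756

0.676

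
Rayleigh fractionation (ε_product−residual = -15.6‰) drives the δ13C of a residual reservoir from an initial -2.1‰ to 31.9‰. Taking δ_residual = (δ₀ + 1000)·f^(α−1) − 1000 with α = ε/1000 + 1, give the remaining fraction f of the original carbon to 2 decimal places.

α − 1 = ε/1000 = -0.0156
(δ_res + 1000)/(δ₀ + 1000) = (31.9 + 1000)/(-2.1 + 1000) = 1031.9/997.9 = 1.034072
f = 1.034072^(1/-0.0156) = exp(ln(1.034072)/-0.0156) = exp(0.03350/-0.0156)
f = exp(-2.1477) = 0.1168

0.12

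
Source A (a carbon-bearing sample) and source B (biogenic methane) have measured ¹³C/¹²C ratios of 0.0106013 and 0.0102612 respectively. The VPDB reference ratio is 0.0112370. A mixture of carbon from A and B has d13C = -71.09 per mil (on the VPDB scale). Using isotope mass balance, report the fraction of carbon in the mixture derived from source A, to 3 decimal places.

0.520

δ_A = (0.0106013/0.0112370 − 1)×1000 = (0.943428 − 1)×1000 = -56.572 per mil
δ_B = (0.0102612/0.0112370 − 1)×1000 = (0.913162 − 1)×1000 = -86.838 per mil
f_A = (δ_mix − δ_B)/(δ_A − δ_B) = (-71.09 − (-86.838))/(-56.572 − (-86.838))
f_A = 15.748 / 30.266 = 0.5203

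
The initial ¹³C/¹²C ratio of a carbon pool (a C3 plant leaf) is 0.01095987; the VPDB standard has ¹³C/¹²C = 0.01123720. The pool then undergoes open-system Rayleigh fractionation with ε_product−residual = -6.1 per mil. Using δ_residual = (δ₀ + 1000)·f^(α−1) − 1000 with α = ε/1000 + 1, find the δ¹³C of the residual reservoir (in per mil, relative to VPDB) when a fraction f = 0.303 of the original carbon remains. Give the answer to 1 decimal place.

δ₀ = (0.01095987/0.01123720 − 1)×1000 = (0.975320 − 1)×1000 = -24.680 per mil
α − 1 = ε/1000 = -0.0061
f^(α−1) = 0.303^(-0.0061) = 1.007310
δ_res = (-24.680 + 1000) × 1.007310 − 1000 = 982.450 − 1000 = -17.55 per mil

-17.5 per mil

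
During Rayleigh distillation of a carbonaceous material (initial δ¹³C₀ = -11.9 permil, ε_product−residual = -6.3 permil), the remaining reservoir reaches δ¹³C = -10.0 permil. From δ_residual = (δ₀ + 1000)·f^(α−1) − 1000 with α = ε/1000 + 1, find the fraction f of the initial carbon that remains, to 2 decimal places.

α − 1 = ε/1000 = -0.0063
(δ_res + 1000)/(δ₀ + 1000) = (-10.0 + 1000)/(-11.9 + 1000) = 990.0/988.1 = 1.001923
f = 1.001923^(1/-0.0063) = exp(ln(1.001923)/-0.0063) = exp(0.00192/-0.0063)
f = exp(-0.3049) = 0.7372

0.74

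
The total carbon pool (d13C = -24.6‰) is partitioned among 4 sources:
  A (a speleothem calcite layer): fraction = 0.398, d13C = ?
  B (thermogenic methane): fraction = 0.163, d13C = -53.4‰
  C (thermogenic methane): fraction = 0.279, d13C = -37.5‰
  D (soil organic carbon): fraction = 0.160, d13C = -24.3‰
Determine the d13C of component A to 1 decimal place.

Isotope mass balance: δ_bulk = Σ fᵢ·δᵢ.
-24.6 = 0.398×δ_A + 0.163×(-53.4) + 0.279×(-37.5) + 0.160×(-24.3)
0.398·δ_A = -24.6 − (-23.055) = -1.545
δ_A = -1.545 / 0.398 = -3.88‰

-3.9‰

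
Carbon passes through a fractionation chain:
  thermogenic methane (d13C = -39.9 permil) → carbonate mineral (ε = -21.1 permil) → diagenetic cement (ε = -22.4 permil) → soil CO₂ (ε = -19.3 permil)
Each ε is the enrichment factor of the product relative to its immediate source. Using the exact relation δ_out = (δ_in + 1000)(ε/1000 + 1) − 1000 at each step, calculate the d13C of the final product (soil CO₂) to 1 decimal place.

step 1: δ = (-39.90 + 1000)·(-21.1/1000 + 1) − 1000 = -60.16 permil
step 2: δ = (-60.16 + 1000)·(-22.4/1000 + 1) − 1000 = -81.21 permil
step 3: δ = (-81.21 + 1000)·(-19.3/1000 + 1) − 1000 = -98.94 permil

-98.9 permil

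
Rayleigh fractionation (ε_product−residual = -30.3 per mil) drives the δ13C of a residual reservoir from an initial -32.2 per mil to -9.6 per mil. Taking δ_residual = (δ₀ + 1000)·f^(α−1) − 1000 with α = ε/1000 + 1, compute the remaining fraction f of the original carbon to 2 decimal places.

0.47

α − 1 = ε/1000 = -0.0303
(δ_res + 1000)/(δ₀ + 1000) = (-9.6 + 1000)/(-32.2 + 1000) = 990.4/967.8 = 1.023352
f = 1.023352^(1/-0.0303) = exp(ln(1.023352)/-0.0303) = exp(0.02308/-0.0303)
f = exp(-0.7618) = 0.4668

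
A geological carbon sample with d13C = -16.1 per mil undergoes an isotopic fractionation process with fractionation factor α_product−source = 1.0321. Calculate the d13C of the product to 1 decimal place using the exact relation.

15.5 per mil

δ_product = (δ_source + 1000)·α − 1000
δ_product = (-16.1 + 1000) × 1.0321 − 1000
δ_product = 1015.483 − 1000 = 15.48 per mil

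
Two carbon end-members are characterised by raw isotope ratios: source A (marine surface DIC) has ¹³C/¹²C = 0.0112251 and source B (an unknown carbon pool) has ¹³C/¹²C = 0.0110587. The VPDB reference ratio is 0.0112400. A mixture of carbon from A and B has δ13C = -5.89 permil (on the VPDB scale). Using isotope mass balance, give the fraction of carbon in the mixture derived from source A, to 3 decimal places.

δ_A = (0.0112251/0.0112400 − 1)×1000 = (0.998674 − 1)×1000 = -1.326 permil
δ_B = (0.0110587/0.0112400 − 1)×1000 = (0.983870 − 1)×1000 = -16.130 permil
f_A = (δ_mix − δ_B)/(δ_A − δ_B) = (-5.89 − (-16.130))/(-1.326 − (-16.130))
f_A = 10.240 / 14.804 = 0.6917

0.692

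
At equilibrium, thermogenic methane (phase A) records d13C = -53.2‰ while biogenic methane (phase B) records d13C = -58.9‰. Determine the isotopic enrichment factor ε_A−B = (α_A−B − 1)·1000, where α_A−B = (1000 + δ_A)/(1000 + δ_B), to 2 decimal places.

6.06‰

α_A−B = (1000 + -53.2) / (1000 + -58.9) = 946.8 / 941.1 = 1.006057
ε_A−B = (1.006057 − 1) × 1000 = 6.057‰
(The approximation ε ≈ δ_A − δ_B would give 5.7‰.)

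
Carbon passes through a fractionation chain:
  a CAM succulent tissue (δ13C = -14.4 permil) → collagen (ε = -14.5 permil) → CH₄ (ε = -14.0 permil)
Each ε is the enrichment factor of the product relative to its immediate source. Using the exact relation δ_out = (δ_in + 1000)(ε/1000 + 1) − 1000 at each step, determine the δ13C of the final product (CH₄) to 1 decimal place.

step 1: δ = (-14.40 + 1000)·(-14.5/1000 + 1) − 1000 = -28.69 permil
step 2: δ = (-28.69 + 1000)·(-14.0/1000 + 1) − 1000 = -42.29 permil

-42.3 permil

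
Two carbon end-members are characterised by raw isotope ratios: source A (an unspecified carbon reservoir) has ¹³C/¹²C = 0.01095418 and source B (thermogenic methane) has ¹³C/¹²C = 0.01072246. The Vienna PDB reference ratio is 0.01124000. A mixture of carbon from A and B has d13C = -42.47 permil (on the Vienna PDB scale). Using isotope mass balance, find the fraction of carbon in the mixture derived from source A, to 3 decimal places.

0.173

δ_A = (0.01095418/0.01124000 − 1)×1000 = (0.974571 − 1)×1000 = -25.429 permil
δ_B = (0.01072246/0.01124000 − 1)×1000 = (0.953956 − 1)×1000 = -46.044 permil
f_A = (δ_mix − δ_B)/(δ_A − δ_B) = (-42.47 − (-46.044))/(-25.429 − (-46.044))
f_A = 3.574 / 20.616 = 0.1734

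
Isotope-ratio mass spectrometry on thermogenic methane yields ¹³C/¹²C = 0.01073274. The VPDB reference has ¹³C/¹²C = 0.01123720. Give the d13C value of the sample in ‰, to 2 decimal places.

-44.89‰

d13C = (R_sample / R_standard − 1) × 1000
R_sample / R_standard = 0.01073274 / 0.01123720 = 0.955108
d13C = (0.955108 − 1) × 1000 = -44.892‰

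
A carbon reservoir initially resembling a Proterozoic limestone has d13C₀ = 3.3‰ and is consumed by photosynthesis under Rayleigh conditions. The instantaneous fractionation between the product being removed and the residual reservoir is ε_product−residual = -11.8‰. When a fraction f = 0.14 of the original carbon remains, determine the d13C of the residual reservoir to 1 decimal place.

Rayleigh residual: δ_res = (δ₀ + 1000)·f^(α−1) − 1000
α = ε/1000 + 1 = 0.98820, so α − 1 = -0.01180
f^(α−1) = 0.14^(-0.01180) = 1.023471
δ_res = (3.3 + 1000) × 1.023471 − 1000 = 1026.849 − 1000 = 26.85‰

26.8‰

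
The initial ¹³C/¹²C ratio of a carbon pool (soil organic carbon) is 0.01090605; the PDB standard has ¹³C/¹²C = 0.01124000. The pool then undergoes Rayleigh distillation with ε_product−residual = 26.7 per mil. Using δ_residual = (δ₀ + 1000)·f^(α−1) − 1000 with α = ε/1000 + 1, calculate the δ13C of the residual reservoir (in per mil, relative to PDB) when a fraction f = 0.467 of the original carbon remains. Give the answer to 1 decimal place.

δ₀ = (0.01090605/0.01124000 − 1)×1000 = (0.970289 − 1)×1000 = -29.711 per mil
α − 1 = ε/1000 = 0.0267
f^(α−1) = 0.467^(0.0267) = 0.979875
δ_res = (-29.711 + 1000) × 0.979875 − 1000 = 950.762 − 1000 = -49.24 per mil

-49.2 per mil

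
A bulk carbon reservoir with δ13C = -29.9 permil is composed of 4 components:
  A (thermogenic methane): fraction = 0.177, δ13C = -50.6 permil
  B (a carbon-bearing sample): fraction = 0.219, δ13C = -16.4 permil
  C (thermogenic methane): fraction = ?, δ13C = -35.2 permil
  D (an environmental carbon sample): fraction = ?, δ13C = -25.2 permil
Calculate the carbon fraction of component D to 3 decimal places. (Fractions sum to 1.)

Let f_D and f_C be the unknown fractions; fractions sum to 1 so f_D + f_C = 0.604.
Mass balance: Σ fᵢ·δᵢ = δ_bulk ⇒ f_D·(-25.2) + f_C·(-35.2) = -29.9 − (-12.548) = -17.352
Substitute f_C = 0.604 − f_D:
f_D·(-25.2 − -35.2) = -17.352 − 0.604×(-35.2) = 3.909
f_D = 3.909 / 10.0 = 0.3909

0.391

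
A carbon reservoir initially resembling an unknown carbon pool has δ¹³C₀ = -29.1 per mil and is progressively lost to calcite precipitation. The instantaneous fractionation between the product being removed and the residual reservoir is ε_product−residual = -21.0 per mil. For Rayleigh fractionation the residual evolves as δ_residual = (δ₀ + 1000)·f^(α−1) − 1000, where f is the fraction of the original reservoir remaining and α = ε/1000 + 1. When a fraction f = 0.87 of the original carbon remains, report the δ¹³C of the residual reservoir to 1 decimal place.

-26.3 per mil

Rayleigh residual: δ_res = (δ₀ + 1000)·f^(α−1) − 1000
α = ε/1000 + 1 = 0.97900, so α − 1 = -0.02100
f^(α−1) = 0.87^(-0.02100) = 1.002929
δ_res = (-29.1 + 1000) × 1.002929 − 1000 = 973.744 − 1000 = -26.26 per mil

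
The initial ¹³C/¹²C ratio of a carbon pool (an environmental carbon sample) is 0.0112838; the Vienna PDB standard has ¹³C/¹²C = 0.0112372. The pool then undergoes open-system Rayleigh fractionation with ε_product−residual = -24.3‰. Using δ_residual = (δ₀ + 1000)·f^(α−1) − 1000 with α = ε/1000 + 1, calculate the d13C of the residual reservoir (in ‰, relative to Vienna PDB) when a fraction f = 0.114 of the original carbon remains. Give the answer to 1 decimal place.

δ₀ = (0.0112838/0.0112372 − 1)×1000 = (1.004147 − 1)×1000 = 4.147‰
α − 1 = ε/1000 = -0.0243
f^(α−1) = 0.114^(-0.0243) = 1.054186
δ_res = (4.147 + 1000) × 1.054186 − 1000 = 1058.558 − 1000 = 58.56‰

58.6‰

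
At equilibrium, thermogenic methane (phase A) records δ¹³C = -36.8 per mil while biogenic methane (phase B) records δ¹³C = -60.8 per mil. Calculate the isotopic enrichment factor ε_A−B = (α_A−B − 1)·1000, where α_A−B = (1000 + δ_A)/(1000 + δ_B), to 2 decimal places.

25.55 per mil

α_A−B = (1000 + -36.8) / (1000 + -60.8) = 963.2 / 939.2 = 1.025554
ε_A−B = (1.025554 − 1) × 1000 = 25.554 per mil
(The approximation ε ≈ δ_A − δ_B would give 24.0 per mil.)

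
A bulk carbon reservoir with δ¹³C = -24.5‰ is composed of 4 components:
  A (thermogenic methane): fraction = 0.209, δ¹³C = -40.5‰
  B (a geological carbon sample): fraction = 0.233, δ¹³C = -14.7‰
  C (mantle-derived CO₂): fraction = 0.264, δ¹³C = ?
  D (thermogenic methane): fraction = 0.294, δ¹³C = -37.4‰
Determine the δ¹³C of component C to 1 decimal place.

Isotope mass balance: δ_bulk = Σ fᵢ·δᵢ.
-24.5 = 0.209×(-40.5) + 0.233×(-14.7) + 0.264×δ_C + 0.294×(-37.4)
0.264·δ_C = -24.5 − (-22.885) = -1.615
δ_C = -1.615 / 0.264 = -6.12‰

-6.1‰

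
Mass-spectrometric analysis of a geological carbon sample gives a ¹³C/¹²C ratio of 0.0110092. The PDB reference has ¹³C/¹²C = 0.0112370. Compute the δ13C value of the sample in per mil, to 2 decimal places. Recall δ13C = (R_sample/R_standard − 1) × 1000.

-20.27 per mil

δ13C = (R_sample / R_standard − 1) × 1000
R_sample / R_standard = 0.0110092 / 0.0112370 = 0.979728
δ13C = (0.979728 − 1) × 1000 = -20.272 per mil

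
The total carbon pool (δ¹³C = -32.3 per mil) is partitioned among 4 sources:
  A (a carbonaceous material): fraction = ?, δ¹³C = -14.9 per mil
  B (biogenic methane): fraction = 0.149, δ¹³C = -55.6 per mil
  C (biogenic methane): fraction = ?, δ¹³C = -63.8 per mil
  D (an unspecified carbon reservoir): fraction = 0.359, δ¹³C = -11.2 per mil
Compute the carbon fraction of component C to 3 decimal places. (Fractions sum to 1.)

0.259

Let f_C and f_A be the unknown fractions; fractions sum to 1 so f_C + f_A = 0.492.
Mass balance: Σ fᵢ·δᵢ = δ_bulk ⇒ f_C·(-63.8) + f_A·(-14.9) = -32.3 − (-12.305) = -19.995
Substitute f_A = 0.492 − f_C:
f_C·(-63.8 − -14.9) = -19.995 − 0.492×(-14.9) = -12.664
f_C = -12.664 / -48.9 = 0.2590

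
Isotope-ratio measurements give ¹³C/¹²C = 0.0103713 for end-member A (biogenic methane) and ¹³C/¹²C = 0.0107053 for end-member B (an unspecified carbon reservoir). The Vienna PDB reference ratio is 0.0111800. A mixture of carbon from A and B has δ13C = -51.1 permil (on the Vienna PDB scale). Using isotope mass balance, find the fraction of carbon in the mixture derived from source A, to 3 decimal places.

0.289

δ_A = (0.0103713/0.0111800 − 1)×1000 = (0.927665 − 1)×1000 = -72.335 permil
δ_B = (0.0107053/0.0111800 − 1)×1000 = (0.957540 − 1)×1000 = -42.460 permil
f_A = (δ_mix − δ_B)/(δ_A − δ_B) = (-51.1 − (-42.460))/(-72.335 − (-42.460))
f_A = -8.640 / -29.875 = 0.2892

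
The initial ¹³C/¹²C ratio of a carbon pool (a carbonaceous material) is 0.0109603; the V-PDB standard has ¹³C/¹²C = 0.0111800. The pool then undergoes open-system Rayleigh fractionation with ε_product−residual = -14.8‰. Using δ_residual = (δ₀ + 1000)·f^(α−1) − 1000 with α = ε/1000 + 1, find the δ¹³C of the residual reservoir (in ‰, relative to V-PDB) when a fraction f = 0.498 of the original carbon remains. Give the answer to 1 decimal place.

δ₀ = (0.0109603/0.0111800 − 1)×1000 = (0.980349 − 1)×1000 = -19.651‰
α − 1 = ε/1000 = -0.0148
f^(α−1) = 0.498^(-0.0148) = 1.010371
δ_res = (-19.651 + 1000) × 1.010371 − 1000 = 990.516 − 1000 = -9.48‰

-9.5‰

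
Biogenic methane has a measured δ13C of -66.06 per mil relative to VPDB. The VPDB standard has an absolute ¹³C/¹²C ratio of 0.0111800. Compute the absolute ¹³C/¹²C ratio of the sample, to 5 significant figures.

0.010441

R_sample = R_standard × (δ13C/1000 + 1)
R_sample = 0.0111800 × (-66.06/1000 + 1) = 0.0111800 × 0.933940
R_sample = 0.0104414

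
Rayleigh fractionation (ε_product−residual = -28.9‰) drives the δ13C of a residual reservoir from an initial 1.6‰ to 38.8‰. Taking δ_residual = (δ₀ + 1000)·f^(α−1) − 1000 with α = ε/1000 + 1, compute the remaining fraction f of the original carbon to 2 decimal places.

α − 1 = ε/1000 = -0.0289
(δ_res + 1000)/(δ₀ + 1000) = (38.8 + 1000)/(1.6 + 1000) = 1038.8/1001.6 = 1.037141
f = 1.037141^(1/-0.0289) = exp(ln(1.037141)/-0.0289) = exp(0.03647/-0.0289)
f = exp(-1.2619) = 0.2831

0.28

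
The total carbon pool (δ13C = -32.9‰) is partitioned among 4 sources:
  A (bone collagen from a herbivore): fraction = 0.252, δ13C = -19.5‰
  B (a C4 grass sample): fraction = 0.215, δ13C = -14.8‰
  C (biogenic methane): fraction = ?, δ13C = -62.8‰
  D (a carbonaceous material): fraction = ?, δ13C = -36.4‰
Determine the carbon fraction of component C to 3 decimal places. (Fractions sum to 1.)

0.205

Let f_C and f_D be the unknown fractions; fractions sum to 1 so f_C + f_D = 0.533.
Mass balance: Σ fᵢ·δᵢ = δ_bulk ⇒ f_C·(-62.8) + f_D·(-36.4) = -32.9 − (-8.096) = -24.804
Substitute f_D = 0.533 − f_C:
f_C·(-62.8 − -36.4) = -24.804 − 0.533×(-36.4) = -5.403
f_C = -5.403 / -26.4 = 0.2047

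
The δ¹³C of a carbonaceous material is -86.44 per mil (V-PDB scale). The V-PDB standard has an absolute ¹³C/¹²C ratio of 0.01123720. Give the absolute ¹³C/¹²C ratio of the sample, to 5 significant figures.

0.010266

R_sample = R_standard × (δ¹³C/1000 + 1)
R_sample = 0.01123720 × (-86.44/1000 + 1) = 0.01123720 × 0.913560
R_sample = 0.0102659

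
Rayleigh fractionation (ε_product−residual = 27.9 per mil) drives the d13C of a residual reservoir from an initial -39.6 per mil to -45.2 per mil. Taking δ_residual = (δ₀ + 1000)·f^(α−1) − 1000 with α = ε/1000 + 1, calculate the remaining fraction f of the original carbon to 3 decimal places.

0.811

α − 1 = ε/1000 = 0.0279
(δ_res + 1000)/(δ₀ + 1000) = (-45.2 + 1000)/(-39.6 + 1000) = 954.8/960.4 = 0.994169
f = 0.994169^(1/0.0279) = exp(ln(0.994169)/0.0279) = exp(-0.00585/0.0279)
f = exp(-0.2096) = 0.8109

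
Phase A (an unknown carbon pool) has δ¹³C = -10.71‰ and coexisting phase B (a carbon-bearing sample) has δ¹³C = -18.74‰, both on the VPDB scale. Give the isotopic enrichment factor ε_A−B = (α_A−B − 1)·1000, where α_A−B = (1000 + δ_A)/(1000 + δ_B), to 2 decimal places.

8.18‰

α_A−B = (1000 + -10.71) / (1000 + -18.74) = 989.29 / 981.26 = 1.008183
ε_A−B = (1.008183 − 1) × 1000 = 8.183‰
(The approximation ε ≈ δ_A − δ_B would give 8.03‰.)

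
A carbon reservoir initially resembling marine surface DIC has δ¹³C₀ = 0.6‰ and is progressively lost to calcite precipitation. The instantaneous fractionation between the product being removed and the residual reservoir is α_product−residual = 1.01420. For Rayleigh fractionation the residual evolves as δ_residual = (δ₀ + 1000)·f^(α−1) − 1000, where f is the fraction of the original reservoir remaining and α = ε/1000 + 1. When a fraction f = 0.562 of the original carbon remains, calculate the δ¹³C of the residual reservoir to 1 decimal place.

Rayleigh residual: δ_res = (δ₀ + 1000)·f^(α−1) − 1000
α − 1 = 0.01420
f^(α−1) = 0.562^(0.01420) = 0.991851
δ_res = (0.6 + 1000) × 0.991851 − 1000 = 992.446 − 1000 = -7.55‰

-7.6‰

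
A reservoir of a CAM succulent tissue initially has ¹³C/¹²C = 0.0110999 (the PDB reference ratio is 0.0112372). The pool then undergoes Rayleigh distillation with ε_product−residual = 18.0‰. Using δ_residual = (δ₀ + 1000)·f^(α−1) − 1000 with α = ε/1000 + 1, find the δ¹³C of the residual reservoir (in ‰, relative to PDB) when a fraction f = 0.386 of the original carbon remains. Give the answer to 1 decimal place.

δ₀ = (0.0110999/0.0112372 − 1)×1000 = (0.987782 − 1)×1000 = -12.218‰
α − 1 = ε/1000 = 0.0180
f^(α−1) = 0.386^(0.0180) = 0.983011
δ_res = (-12.218 + 1000) × 0.983011 − 1000 = 971.001 − 1000 = -29.00‰

-29.0‰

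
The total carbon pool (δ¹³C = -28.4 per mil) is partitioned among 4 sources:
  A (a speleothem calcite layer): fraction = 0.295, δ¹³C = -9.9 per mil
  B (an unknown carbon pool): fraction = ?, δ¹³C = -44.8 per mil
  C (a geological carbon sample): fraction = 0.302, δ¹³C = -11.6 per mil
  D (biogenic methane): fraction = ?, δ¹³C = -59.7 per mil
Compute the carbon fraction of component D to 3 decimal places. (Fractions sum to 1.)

0.263

Let f_D and f_B be the unknown fractions; fractions sum to 1 so f_D + f_B = 0.403.
Mass balance: Σ fᵢ·δᵢ = δ_bulk ⇒ f_D·(-59.7) + f_B·(-44.8) = -28.4 − (-6.424) = -21.976
Substitute f_B = 0.403 − f_D:
f_D·(-59.7 − -44.8) = -21.976 − 0.403×(-44.8) = -3.922
f_D = -3.922 / -14.9 = 0.2632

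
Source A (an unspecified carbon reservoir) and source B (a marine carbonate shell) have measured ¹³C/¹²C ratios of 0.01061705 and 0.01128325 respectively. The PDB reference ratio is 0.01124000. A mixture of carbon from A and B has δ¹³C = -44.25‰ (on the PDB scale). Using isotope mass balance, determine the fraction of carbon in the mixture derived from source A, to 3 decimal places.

δ_A = (0.01061705/0.01124000 − 1)×1000 = (0.944577 − 1)×1000 = -55.423‰
δ_B = (0.01128325/0.01124000 − 1)×1000 = (1.003848 − 1)×1000 = 3.848‰
f_A = (δ_mix − δ_B)/(δ_A − δ_B) = (-44.25 − (3.848))/(-55.423 − (3.848))
f_A = -48.098 / -59.270 = 0.8115

0.811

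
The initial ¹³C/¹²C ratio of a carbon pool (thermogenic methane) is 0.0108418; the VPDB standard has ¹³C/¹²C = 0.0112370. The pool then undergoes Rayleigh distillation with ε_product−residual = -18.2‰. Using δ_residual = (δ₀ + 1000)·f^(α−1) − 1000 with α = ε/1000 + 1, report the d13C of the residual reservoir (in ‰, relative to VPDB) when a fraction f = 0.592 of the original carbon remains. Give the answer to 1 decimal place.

δ₀ = (0.0108418/0.0112370 − 1)×1000 = (0.964830 − 1)×1000 = -35.170‰
α − 1 = ε/1000 = -0.0182
f^(α−1) = 0.592^(-0.0182) = 1.009587
δ_res = (-35.170 + 1000) × 1.009587 − 1000 = 974.080 − 1000 = -25.92‰

-25.9‰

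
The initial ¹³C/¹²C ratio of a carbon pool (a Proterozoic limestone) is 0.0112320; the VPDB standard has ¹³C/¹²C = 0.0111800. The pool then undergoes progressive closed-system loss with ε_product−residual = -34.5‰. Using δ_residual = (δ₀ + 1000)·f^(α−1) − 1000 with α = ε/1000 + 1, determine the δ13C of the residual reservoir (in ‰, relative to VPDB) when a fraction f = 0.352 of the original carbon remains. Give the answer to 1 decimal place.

δ₀ = (0.0112320/0.0111800 − 1)×1000 = (1.004651 − 1)×1000 = 4.651‰
α − 1 = ε/1000 = -0.0345
f^(α−1) = 0.352^(-0.0345) = 1.036679
δ_res = (4.651 + 1000) × 1.036679 − 1000 = 1041.501 − 1000 = 41.50‰

41.5‰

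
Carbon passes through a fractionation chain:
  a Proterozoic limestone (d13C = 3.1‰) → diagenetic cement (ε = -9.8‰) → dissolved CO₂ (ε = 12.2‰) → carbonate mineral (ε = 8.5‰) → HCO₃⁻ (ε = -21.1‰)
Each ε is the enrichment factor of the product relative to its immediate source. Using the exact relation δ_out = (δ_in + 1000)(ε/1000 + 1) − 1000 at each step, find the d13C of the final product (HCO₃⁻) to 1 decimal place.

step 1: δ = (3.10 + 1000)·(-9.8/1000 + 1) − 1000 = -6.73‰
step 2: δ = (-6.73 + 1000)·(12.2/1000 + 1) − 1000 = 5.39‰
step 3: δ = (5.39 + 1000)·(8.5/1000 + 1) − 1000 = 13.93‰
step 4: δ = (13.93 + 1000)·(-21.1/1000 + 1) − 1000 = -7.46‰

-7.5‰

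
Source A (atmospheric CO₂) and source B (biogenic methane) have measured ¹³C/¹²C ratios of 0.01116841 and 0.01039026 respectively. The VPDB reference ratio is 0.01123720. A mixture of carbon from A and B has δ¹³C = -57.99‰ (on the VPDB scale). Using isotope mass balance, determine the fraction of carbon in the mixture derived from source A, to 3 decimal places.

δ_A = (0.01116841/0.01123720 − 1)×1000 = (0.993878 − 1)×1000 = -6.122‰
δ_B = (0.01039026/0.01123720 − 1)×1000 = (0.924631 − 1)×1000 = -75.369‰
f_A = (δ_mix − δ_B)/(δ_A − δ_B) = (-57.99 − (-75.369))/(-6.122 − (-75.369))
f_A = 17.379 / 69.248 = 0.2510

0.251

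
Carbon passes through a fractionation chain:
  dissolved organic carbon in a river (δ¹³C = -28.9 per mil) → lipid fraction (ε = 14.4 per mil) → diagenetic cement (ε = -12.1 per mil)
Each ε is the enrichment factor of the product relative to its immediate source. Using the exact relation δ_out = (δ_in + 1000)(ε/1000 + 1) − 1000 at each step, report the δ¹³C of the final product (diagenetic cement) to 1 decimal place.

step 1: δ = (-28.90 + 1000)·(14.4/1000 + 1) − 1000 = -14.92 per mil
step 2: δ = (-14.92 + 1000)·(-12.1/1000 + 1) − 1000 = -26.84 per mil

-26.8 per mil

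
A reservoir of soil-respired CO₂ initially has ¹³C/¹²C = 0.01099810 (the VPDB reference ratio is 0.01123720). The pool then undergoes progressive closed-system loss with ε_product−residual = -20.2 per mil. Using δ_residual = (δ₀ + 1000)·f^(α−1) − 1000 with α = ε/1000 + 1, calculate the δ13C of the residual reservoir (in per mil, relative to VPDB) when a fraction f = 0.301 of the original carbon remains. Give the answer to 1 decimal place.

2.7 per mil

δ₀ = (0.01099810/0.01123720 − 1)×1000 = (0.978722 − 1)×1000 = -21.278 per mil
α − 1 = ε/1000 = -0.0202
f^(α−1) = 0.301^(-0.0202) = 1.024550
δ_res = (-21.278 + 1000) × 1.024550 − 1000 = 1002.750 − 1000 = 2.75 per mil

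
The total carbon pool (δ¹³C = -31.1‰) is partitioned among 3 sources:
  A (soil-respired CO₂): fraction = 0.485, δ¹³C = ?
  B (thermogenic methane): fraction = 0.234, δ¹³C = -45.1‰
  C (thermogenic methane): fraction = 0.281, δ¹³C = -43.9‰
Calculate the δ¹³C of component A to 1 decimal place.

Isotope mass balance: δ_bulk = Σ fᵢ·δᵢ.
-31.1 = 0.485×δ_A + 0.234×(-45.1) + 0.281×(-43.9)
0.485·δ_A = -31.1 − (-22.889) = -8.211
δ_A = -8.211 / 0.485 = -16.93‰

-16.9‰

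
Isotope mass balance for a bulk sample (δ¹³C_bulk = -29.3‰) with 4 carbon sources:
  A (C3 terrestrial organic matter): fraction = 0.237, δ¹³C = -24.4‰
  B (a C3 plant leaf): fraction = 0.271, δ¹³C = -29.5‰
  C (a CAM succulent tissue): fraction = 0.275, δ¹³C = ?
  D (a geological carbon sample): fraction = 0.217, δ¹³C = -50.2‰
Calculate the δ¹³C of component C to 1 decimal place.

-16.8‰

Isotope mass balance: δ_bulk = Σ fᵢ·δᵢ.
-29.3 = 0.237×(-24.4) + 0.271×(-29.5) + 0.275×δ_C + 0.217×(-50.2)
0.275·δ_C = -29.3 − (-24.671) = -4.629
δ_C = -4.629 / 0.275 = -16.83‰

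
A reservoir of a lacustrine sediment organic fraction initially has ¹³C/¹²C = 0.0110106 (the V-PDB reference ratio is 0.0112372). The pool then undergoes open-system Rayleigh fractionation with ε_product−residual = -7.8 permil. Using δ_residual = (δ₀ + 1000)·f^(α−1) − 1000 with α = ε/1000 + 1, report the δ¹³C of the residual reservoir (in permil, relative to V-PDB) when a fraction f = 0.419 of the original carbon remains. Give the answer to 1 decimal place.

δ₀ = (0.0110106/0.0112372 − 1)×1000 = (0.979835 − 1)×1000 = -20.165 permil
α − 1 = ε/1000 = -0.0078
f^(α−1) = 0.419^(-0.0078) = 1.006808
δ_res = (-20.165 + 1000) × 1.006808 − 1000 = 986.506 − 1000 = -13.49 permil

-13.5 permil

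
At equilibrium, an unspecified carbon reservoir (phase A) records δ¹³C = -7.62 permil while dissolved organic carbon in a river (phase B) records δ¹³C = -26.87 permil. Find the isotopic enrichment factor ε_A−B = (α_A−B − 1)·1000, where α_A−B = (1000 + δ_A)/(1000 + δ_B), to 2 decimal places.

19.78 permil

α_A−B = (1000 + -7.62) / (1000 + -26.87) = 992.38 / 973.13 = 1.019782
ε_A−B = (1.019782 − 1) × 1000 = 19.782 permil
(The approximation ε ≈ δ_A − δ_B would give 19.25 permil.)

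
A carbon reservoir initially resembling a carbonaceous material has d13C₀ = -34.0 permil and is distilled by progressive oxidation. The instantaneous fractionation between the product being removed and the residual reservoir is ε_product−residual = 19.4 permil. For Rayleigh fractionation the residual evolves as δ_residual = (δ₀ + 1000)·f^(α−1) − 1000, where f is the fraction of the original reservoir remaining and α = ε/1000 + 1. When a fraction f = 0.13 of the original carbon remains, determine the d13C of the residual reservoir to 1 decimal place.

Rayleigh residual: δ_res = (δ₀ + 1000)·f^(α−1) − 1000
α = ε/1000 + 1 = 1.01940, so α − 1 = 0.01940
f^(α−1) = 0.13^(0.01940) = 0.961193
δ_res = (-34.0 + 1000) × 0.961193 − 1000 = 928.512 − 1000 = -71.49 permil

-71.5 permil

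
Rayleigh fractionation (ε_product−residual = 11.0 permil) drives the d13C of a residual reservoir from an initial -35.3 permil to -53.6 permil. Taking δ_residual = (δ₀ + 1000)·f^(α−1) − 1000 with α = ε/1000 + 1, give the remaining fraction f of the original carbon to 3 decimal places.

α − 1 = ε/1000 = 0.0110
(δ_res + 1000)/(δ₀ + 1000) = (-53.6 + 1000)/(-35.3 + 1000) = 946.4/964.7 = 0.981030
f = 0.981030^(1/0.0110) = exp(ln(0.981030)/0.0110) = exp(-0.01915/0.0110)
f = exp(-1.7411) = 0.1753

0.175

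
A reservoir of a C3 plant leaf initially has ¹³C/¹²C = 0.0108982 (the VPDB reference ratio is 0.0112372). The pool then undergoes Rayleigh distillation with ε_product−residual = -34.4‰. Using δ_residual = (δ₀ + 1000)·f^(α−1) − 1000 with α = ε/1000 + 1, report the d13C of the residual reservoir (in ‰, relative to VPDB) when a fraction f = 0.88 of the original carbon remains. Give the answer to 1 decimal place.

-25.9‰

δ₀ = (0.0108982/0.0112372 − 1)×1000 = (0.969832 − 1)×1000 = -30.168‰
α − 1 = ε/1000 = -0.0344
f^(α−1) = 0.88^(-0.0344) = 1.004407
δ_res = (-30.168 + 1000) × 1.004407 − 1000 = 974.107 − 1000 = -25.89‰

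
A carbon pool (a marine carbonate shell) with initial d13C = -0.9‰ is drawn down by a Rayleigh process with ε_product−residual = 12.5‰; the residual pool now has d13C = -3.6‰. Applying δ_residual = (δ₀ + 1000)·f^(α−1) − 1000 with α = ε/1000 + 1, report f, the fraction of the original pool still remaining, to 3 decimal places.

0.805

α − 1 = ε/1000 = 0.0125
(δ_res + 1000)/(δ₀ + 1000) = (-3.6 + 1000)/(-0.9 + 1000) = 996.4/999.1 = 0.997298
f = 0.997298^(1/0.0125) = exp(ln(0.997298)/0.0125) = exp(-0.00271/0.0125)
f = exp(-0.2165) = 0.8053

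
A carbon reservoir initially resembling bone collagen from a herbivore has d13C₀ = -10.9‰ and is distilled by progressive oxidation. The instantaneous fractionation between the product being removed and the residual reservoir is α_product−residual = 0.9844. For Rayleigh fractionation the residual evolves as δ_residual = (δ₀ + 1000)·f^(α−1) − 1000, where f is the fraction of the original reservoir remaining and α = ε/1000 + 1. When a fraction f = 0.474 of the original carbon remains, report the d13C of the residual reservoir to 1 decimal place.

0.7‰

Rayleigh residual: δ_res = (δ₀ + 1000)·f^(α−1) − 1000
α − 1 = -0.01560
f^(α−1) = 0.474^(-0.01560) = 1.011714
δ_res = (-10.9 + 1000) × 1.011714 − 1000 = 1000.687 − 1000 = 0.69‰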